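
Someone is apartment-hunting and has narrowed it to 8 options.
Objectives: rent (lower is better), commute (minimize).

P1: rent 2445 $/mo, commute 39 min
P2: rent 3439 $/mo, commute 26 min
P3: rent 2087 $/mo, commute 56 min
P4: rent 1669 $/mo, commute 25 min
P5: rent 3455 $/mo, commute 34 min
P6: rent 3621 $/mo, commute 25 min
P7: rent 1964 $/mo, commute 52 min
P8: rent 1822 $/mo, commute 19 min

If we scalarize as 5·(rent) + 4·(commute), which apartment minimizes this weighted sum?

P1: 5·2445 + 4·39 = 12381
P2: 5·3439 + 4·26 = 17299
P3: 5·2087 + 4·56 = 10659
P4: 5·1669 + 4·25 = 8445
P5: 5·3455 + 4·34 = 17411
P6: 5·3621 + 4·25 = 18205
P7: 5·1964 + 4·52 = 10028
P8: 5·1822 + 4·19 = 9186
Lowest: P4 at 8445.

P4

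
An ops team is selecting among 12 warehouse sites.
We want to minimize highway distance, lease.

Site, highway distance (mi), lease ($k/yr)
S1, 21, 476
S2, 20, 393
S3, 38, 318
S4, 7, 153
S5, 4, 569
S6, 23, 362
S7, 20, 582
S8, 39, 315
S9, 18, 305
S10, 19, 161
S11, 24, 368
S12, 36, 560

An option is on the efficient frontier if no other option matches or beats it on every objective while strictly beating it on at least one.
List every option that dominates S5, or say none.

none

S1: worse on highway distance (21 vs 4).
S2: worse on highway distance (20 vs 4).
S3: worse on highway distance (38 vs 4).
S4: worse on highway distance (7 vs 4).
S6: worse on highway distance (23 vs 4).
S7: worse on highway distance (20 vs 4).
S8: worse on highway distance (39 vs 4).
S9: worse on highway distance (18 vs 4).
S10: worse on highway distance (19 vs 4).
S11: worse on highway distance (24 vs 4).
S12: worse on highway distance (36 vs 4).
No option dominates S5.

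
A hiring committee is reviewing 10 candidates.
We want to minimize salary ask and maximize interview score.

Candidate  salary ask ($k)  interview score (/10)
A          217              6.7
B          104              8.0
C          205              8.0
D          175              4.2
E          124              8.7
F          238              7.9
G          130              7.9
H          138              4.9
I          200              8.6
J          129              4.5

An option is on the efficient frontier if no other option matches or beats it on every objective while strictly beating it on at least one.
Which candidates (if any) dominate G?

B: salary ask 104≤130, interview score 8.0≥7.9 — dominates G.
E: salary ask 124≤130, interview score 8.7≥7.9 — dominates G.
Others (A, C, D, F, H, I, J) are each worse than G on at least one objective.

B, E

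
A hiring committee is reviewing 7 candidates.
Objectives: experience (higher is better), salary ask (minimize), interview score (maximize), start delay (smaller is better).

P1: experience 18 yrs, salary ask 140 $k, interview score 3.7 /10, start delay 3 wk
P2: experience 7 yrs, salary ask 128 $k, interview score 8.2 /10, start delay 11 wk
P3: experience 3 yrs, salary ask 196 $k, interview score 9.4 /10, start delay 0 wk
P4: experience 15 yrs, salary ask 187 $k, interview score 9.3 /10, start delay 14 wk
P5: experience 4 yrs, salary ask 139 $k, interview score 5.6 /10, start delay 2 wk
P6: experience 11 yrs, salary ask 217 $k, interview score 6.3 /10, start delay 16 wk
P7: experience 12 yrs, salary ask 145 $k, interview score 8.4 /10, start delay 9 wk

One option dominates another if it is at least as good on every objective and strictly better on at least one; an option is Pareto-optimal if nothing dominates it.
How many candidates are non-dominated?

P1: not dominated (best experience).
P2: not dominated (best salary ask).
P3: not dominated (best interview score).
P4: not dominated.
P5: not dominated.
P6: dominated by P4 (experience 15≥11, salary ask 187≤217, interview score 9.3≥6.3, start delay 14≤16).
P7: not dominated.
Pareto-optimal: P1, P2, P3, P4, P5, P7 → 6.

6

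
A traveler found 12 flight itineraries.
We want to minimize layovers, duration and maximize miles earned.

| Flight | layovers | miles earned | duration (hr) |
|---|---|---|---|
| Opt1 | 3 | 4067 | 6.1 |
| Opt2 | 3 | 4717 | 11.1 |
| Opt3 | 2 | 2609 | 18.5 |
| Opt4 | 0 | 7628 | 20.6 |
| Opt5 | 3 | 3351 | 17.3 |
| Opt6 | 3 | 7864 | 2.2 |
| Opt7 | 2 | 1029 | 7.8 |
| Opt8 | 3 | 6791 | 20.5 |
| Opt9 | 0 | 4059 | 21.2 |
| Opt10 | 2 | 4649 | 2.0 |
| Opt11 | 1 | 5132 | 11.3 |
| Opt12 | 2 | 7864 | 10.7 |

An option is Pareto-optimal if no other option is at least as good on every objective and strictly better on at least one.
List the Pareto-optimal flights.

Opt1: dominated by Opt6 (layovers 3≤3, miles earned 7864≥4067, duration 2.2≤6.1).
Opt2: dominated by Opt6 (layovers 3≤3, miles earned 7864≥4717, duration 2.2≤11.1).
Opt3: dominated by Opt10 (layovers 2≤2, miles earned 4649≥2609, duration 2.0≤18.5).
Opt4: not dominated.
Opt5: dominated by Opt1 (layovers 3≤3, miles earned 4067≥3351, duration 6.1≤17.3).
Opt6: not dominated.
Opt7: dominated by Opt10 (layovers 2≤2, miles earned 4649≥1029, duration 2.0≤7.8).
Opt8: dominated by Opt6 (layovers 3≤3, miles earned 7864≥6791, duration 2.2≤20.5).
Opt9: dominated by Opt4 (layovers 0≤0, miles earned 7628≥4059, duration 20.6≤21.2).
Opt10: not dominated (best duration).
Opt11: not dominated.
Opt12: not dominated.

Opt4, Opt6, Opt10, Opt11, Opt12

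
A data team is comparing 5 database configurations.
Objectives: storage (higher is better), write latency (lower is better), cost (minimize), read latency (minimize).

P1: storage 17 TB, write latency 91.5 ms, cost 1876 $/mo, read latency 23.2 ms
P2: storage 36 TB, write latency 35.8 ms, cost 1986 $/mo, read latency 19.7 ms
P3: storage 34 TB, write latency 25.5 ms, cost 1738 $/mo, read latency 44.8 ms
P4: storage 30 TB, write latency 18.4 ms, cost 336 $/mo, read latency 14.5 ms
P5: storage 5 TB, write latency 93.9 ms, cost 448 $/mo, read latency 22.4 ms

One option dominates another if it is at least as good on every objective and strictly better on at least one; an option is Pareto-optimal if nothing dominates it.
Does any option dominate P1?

P4 vs P1: storage 30≥17, write latency 18.4≤91.5, cost 336≤1876, read latency 14.5≤23.2 — P4 is at least as good on every objective and strictly better on at least one, so P4 dominates P1.

Yes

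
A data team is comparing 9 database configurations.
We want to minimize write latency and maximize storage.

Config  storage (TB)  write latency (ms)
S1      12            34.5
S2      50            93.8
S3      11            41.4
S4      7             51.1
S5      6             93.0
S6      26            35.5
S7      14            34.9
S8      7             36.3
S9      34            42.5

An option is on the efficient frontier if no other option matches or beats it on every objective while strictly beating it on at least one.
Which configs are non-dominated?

S1, S2, S6, S7, S9

S1: not dominated (best write latency).
S2: not dominated (best storage).
S3: dominated by S1 (storage 12≥11, write latency 34.5≤41.4).
S4: dominated by S1 (storage 12≥7, write latency 34.5≤51.1).
S5: dominated by S1 (storage 12≥6, write latency 34.5≤93.0).
S6: not dominated.
S7: not dominated.
S8: dominated by S1 (storage 12≥7, write latency 34.5≤36.3).
S9: not dominated.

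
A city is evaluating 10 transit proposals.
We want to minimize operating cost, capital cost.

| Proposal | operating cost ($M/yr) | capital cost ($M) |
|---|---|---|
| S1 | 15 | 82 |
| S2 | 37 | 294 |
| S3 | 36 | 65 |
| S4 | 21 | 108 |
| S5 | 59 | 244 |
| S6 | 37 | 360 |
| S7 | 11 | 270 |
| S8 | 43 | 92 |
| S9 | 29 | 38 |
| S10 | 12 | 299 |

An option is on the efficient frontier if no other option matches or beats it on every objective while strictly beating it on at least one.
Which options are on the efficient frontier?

S1, S7, S9

S1: not dominated.
S2: dominated by S1 (operating cost 15≤37, capital cost 82≤294).
S3: dominated by S9 (operating cost 29≤36, capital cost 38≤65).
S4: dominated by S1 (operating cost 15≤21, capital cost 82≤108).
S5: dominated by S1 (operating cost 15≤59, capital cost 82≤244).
S6: dominated by S1 (operating cost 15≤37, capital cost 82≤360).
S7: not dominated (best operating cost).
S8: dominated by S1 (operating cost 15≤43, capital cost 82≤92).
S9: not dominated (best capital cost).
S10: dominated by S7 (operating cost 11≤12, capital cost 270≤299).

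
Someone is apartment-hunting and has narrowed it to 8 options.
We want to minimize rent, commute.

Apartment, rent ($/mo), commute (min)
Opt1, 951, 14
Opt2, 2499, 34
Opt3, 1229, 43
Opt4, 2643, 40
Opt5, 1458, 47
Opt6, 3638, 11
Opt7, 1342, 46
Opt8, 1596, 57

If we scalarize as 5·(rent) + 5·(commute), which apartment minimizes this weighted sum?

Opt1

Opt1: 5·951 + 5·14 = 4825
Opt2: 5·2499 + 5·34 = 12665
Opt3: 5·1229 + 5·43 = 6360
Opt4: 5·2643 + 5·40 = 13415
Opt5: 5·1458 + 5·47 = 7525
Opt6: 5·3638 + 5·11 = 18245
Opt7: 5·1342 + 5·46 = 6940
Opt8: 5·1596 + 5·57 = 8265
Lowest: Opt1 at 4825.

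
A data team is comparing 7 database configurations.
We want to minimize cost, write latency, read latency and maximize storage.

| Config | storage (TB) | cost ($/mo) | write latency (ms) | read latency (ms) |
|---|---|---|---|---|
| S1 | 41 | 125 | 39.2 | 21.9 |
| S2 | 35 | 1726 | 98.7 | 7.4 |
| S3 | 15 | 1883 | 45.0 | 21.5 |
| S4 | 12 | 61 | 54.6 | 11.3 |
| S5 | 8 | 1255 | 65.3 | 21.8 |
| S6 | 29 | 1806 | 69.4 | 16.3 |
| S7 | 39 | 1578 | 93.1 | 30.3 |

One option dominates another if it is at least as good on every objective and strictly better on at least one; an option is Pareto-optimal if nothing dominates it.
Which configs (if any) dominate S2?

none

S1: worse on read latency (21.9 vs 7.4).
S3: worse on storage (15 vs 35).
S4: worse on storage (12 vs 35).
S5: worse on storage (8 vs 35).
S6: worse on storage (29 vs 35).
S7: worse on read latency (30.3 vs 7.4).
No option dominates S2.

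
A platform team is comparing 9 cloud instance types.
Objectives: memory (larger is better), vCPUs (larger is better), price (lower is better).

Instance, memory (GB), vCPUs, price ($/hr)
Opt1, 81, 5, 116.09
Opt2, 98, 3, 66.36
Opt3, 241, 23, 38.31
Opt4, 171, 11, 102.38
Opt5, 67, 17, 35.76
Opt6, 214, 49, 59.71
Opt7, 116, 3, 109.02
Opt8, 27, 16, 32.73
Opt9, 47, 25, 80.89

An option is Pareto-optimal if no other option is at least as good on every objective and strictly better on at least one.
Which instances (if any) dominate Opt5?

Opt1: worse on vCPUs (5 vs 17).
Opt2: worse on vCPUs (3 vs 17).
Opt3: worse on price (38.31 vs 35.76).
Opt4: worse on vCPUs (11 vs 17).
Opt6: worse on price (59.71 vs 35.76).
Opt7: worse on vCPUs (3 vs 17).
Opt8: worse on memory (27 vs 67).
Opt9: worse on memory (47 vs 67).
No option dominates Opt5.

none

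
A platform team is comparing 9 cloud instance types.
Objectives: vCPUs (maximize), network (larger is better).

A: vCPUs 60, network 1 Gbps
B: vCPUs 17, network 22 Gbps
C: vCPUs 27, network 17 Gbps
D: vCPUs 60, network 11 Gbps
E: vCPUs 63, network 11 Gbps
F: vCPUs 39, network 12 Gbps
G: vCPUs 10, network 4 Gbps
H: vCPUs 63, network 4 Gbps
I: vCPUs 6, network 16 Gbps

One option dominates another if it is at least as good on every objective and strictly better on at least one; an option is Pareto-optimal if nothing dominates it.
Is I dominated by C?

C vs I: vCPUs 27≥6, network 17≥16 — C is at least as good on every objective with at least one strict improvement.

Yes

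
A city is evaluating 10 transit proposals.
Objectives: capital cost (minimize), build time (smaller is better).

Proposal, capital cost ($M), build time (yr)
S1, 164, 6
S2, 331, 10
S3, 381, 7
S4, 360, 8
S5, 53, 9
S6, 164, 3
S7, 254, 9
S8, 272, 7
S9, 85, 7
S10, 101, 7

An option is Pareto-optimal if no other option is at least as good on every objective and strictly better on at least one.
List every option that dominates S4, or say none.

S1: capital cost 164≤360, build time 6≤8 — dominates S4.
S6: capital cost 164≤360, build time 3≤8 — dominates S4.
S8: capital cost 272≤360, build time 7≤8 — dominates S4.
S9: capital cost 85≤360, build time 7≤8 — dominates S4.
S10: capital cost 101≤360, build time 7≤8 — dominates S4.
Others (S2, S3, S5, S7) are each worse than S4 on at least one objective.

S1, S6, S8, S9, S10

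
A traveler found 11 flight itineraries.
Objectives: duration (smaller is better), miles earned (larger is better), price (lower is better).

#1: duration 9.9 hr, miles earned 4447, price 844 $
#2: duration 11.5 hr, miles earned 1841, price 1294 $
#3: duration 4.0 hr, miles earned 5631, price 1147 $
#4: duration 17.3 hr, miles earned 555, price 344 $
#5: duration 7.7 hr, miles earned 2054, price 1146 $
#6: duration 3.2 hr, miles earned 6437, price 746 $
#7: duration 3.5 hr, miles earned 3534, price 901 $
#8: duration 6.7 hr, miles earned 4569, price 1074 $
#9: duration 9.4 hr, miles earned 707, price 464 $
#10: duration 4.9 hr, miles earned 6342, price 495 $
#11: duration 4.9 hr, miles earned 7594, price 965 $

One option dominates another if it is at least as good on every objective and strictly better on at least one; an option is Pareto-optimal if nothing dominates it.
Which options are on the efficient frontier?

#1: dominated by #6 (duration 3.2≤9.9, miles earned 6437≥4447, price 746≤844).
#2: dominated by #1 (duration 9.9≤11.5, miles earned 4447≥1841, price 844≤1294).
#3: dominated by #6 (duration 3.2≤4.0, miles earned 6437≥5631, price 746≤1147).
#4: not dominated (best price).
#5: dominated by #6 (duration 3.2≤7.7, miles earned 6437≥2054, price 746≤1146).
#6: not dominated (best duration).
#7: dominated by #6 (duration 3.2≤3.5, miles earned 6437≥3534, price 746≤901).
#8: dominated by #6 (duration 3.2≤6.7, miles earned 6437≥4569, price 746≤1074).
#9: not dominated.
#10: not dominated.
#11: not dominated (best miles earned).

#4, #6, #9, #10, #11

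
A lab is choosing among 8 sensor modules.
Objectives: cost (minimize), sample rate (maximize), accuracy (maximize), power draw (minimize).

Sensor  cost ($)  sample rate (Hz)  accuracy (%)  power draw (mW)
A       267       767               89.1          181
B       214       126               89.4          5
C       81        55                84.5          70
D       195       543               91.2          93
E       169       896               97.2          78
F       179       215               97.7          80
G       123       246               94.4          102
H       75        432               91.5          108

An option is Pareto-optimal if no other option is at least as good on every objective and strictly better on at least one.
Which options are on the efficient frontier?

B, C, E, F, G, H

A: dominated by E (cost 169≤267, sample rate 896≥767, accuracy 97.2≥89.1, power draw 78≤181).
B: not dominated (best power draw).
C: not dominated.
D: dominated by E (cost 169≤195, sample rate 896≥543, accuracy 97.2≥91.2, power draw 78≤93).
E: not dominated (best sample rate).
F: not dominated (best accuracy).
G: not dominated.
H: not dominated (best cost).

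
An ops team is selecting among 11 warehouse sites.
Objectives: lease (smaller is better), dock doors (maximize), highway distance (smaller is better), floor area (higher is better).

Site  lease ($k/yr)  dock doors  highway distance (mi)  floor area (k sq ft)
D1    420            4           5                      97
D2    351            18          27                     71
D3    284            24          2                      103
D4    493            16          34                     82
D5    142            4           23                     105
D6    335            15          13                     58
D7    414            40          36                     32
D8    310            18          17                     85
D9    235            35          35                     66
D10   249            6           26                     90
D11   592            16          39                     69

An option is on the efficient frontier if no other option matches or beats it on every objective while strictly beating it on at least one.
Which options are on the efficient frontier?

D1: dominated by D3 (lease 284≤420, dock doors 24≥4, highway distance 2≤5, floor area 103≥97).
D2: dominated by D3 (lease 284≤351, dock doors 24≥18, highway distance 2≤27, floor area 103≥71).
D3: not dominated (best highway distance).
D4: dominated by D3 (lease 284≤493, dock doors 24≥16, highway distance 2≤34, floor area 103≥82).
D5: not dominated (best lease).
D6: dominated by D3 (lease 284≤335, dock doors 24≥15, highway distance 2≤13, floor area 103≥58).
D7: not dominated (best dock doors).
D8: dominated by D3 (lease 284≤310, dock doors 24≥18, highway distance 2≤17, floor area 103≥85).
D9: not dominated.
D10: not dominated.
D11: dominated by D2 (lease 351≤592, dock doors 18≥16, highway distance 27≤39, floor area 71≥69).

D3, D5, D7, D9, D10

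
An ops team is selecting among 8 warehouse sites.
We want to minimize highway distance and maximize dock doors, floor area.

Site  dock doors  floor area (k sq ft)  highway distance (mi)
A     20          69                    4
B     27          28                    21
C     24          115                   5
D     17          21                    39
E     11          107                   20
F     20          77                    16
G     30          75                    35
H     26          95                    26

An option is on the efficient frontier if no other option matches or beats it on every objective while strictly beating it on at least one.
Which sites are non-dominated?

A, B, C, G, H

A: not dominated (best highway distance).
B: not dominated.
C: not dominated (best floor area).
D: dominated by A (dock doors 20≥17, floor area 69≥21, highway distance 4≤39).
E: dominated by C (dock doors 24≥11, floor area 115≥107, highway distance 5≤20).
F: dominated by C (dock doors 24≥20, floor area 115≥77, highway distance 5≤16).
G: not dominated (best dock doors).
H: not dominated.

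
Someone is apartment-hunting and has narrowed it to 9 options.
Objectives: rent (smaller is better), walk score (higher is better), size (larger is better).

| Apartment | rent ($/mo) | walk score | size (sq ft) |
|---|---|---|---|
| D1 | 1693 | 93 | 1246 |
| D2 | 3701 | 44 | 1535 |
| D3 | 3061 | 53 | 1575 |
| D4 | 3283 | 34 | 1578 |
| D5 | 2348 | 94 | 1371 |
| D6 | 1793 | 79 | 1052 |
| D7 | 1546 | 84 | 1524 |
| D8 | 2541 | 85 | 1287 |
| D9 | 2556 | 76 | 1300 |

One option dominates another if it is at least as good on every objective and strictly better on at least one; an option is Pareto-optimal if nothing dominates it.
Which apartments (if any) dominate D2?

D3

D3: rent 3061≤3701, walk score 53≥44, size 1575≥1535 — dominates D2.
Others (D1, D4, D5, D6, D7, D8, D9) are each worse than D2 on at least one objective.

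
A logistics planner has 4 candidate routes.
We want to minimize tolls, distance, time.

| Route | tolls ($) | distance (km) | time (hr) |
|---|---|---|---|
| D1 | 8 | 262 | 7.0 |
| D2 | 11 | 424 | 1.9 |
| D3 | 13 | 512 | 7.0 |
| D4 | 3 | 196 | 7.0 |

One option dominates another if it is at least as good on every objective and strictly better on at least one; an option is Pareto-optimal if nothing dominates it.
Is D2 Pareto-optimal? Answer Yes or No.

Yes

D1: worse on time (7.0 vs 1.9).
D3: worse on tolls (13 vs 11).
D4: worse on time (7.0 vs 1.9).
No option is at least as good as D2 on every objective and strictly better on one.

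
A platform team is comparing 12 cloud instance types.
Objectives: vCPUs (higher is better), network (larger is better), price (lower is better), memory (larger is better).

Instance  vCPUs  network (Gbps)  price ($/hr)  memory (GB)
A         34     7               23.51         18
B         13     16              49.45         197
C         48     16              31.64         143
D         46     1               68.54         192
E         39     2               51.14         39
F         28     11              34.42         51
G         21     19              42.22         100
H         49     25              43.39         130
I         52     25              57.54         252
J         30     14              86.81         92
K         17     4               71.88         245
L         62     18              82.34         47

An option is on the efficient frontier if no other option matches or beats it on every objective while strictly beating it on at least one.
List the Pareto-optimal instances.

A: not dominated (best price).
B: not dominated.
C: not dominated.
D: dominated by I (vCPUs 52≥46, network 25≥1, price 57.54≤68.54, memory 252≥192).
E: dominated by C (vCPUs 48≥39, network 16≥2, price 31.64≤51.14, memory 143≥39).
F: dominated by C (vCPUs 48≥28, network 16≥11, price 31.64≤34.42, memory 143≥51).
G: not dominated.
H: not dominated.
I: not dominated (best memory).
J: dominated by C (vCPUs 48≥30, network 16≥14, price 31.64≤86.81, memory 143≥92).
K: dominated by I (vCPUs 52≥17, network 25≥4, price 57.54≤71.88, memory 252≥245).
L: not dominated (best vCPUs).

A, B, C, G, H, I, L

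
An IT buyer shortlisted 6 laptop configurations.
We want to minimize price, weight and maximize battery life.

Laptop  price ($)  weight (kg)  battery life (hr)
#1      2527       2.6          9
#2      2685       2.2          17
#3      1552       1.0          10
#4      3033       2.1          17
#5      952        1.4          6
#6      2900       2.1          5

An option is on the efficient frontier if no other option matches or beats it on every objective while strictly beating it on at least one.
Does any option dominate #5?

No

#1: worse on price (2527 vs 952).
#2: worse on price (2685 vs 952).
#3: worse on price (1552 vs 952).
#4: worse on price (3033 vs 952).
#6: worse on price (2900 vs 952).
No option is at least as good as #5 on every objective and strictly better on one.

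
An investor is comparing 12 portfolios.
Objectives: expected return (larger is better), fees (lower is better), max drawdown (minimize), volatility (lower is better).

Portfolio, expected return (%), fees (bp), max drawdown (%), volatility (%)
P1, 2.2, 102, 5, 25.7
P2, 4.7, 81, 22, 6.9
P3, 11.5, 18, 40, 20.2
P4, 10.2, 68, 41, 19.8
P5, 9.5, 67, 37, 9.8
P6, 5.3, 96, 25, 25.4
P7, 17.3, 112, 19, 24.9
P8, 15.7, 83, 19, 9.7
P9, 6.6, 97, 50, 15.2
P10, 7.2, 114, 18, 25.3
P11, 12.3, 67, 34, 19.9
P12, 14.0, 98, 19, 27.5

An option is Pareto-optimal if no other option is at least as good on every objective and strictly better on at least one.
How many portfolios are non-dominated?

P1: not dominated (best max drawdown).
P2: not dominated (best volatility).
P3: not dominated (best fees).
P4: not dominated.
P5: not dominated.
P6: dominated by P8 (expected return 15.7≥5.3, fees 83≤96, max drawdown 19≤25, volatility 9.7≤25.4).
P7: not dominated (best expected return).
P8: not dominated.
P9: dominated by P5 (expected return 9.5≥6.6, fees 67≤97, max drawdown 37≤50, volatility 9.8≤15.2).
P10: not dominated.
P11: not dominated.
P12: dominated by P8 (expected return 15.7≥14.0, fees 83≤98, max drawdown 19≤19, volatility 9.7≤27.5).
Pareto-optimal: P1, P2, P3, P4, P5, P7, P8, P10, P11 → 9.

9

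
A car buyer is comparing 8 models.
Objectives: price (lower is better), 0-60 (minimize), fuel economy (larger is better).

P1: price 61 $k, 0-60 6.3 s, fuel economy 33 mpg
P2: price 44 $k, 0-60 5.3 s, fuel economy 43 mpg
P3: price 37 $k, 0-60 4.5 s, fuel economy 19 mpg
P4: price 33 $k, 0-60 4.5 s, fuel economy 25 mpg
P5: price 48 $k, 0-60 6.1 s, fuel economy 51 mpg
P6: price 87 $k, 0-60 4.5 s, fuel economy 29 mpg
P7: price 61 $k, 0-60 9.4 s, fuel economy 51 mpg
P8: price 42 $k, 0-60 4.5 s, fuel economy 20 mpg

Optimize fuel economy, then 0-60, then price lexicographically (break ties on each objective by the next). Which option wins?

P5

First maximize fuel economy: best is 51, kept {P5, P7}.
Then minimize 0-60: best is 6.1, kept {P5}.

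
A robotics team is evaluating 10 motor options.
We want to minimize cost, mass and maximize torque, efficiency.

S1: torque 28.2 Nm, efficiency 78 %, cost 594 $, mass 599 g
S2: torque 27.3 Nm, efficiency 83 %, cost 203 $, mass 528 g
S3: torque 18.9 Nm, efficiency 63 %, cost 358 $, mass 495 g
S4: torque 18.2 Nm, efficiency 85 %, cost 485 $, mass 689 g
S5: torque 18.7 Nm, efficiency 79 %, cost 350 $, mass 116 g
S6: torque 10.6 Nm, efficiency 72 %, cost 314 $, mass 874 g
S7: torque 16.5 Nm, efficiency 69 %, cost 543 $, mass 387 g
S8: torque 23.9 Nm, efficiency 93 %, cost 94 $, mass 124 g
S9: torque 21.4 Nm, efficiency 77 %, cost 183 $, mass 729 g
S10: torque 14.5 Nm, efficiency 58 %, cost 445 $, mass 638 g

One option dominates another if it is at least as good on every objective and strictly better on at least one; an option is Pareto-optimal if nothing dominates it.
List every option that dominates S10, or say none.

S2: torque 27.3≥14.5, efficiency 83≥58, cost 203≤445, mass 528≤638 — dominates S10.
S3: torque 18.9≥14.5, efficiency 63≥58, cost 358≤445, mass 495≤638 — dominates S10.
S5: torque 18.7≥14.5, efficiency 79≥58, cost 350≤445, mass 116≤638 — dominates S10.
S8: torque 23.9≥14.5, efficiency 93≥58, cost 94≤445, mass 124≤638 — dominates S10.
Others (S1, S4, S6, S7, S9) are each worse than S10 on at least one objective.

S2, S3, S5, S8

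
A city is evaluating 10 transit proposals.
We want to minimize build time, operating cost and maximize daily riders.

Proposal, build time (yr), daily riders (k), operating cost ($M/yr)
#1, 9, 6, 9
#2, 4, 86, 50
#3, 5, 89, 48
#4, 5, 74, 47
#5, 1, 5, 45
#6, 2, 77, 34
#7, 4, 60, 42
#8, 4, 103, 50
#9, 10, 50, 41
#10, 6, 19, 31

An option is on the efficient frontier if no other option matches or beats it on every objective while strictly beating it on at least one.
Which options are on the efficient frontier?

#1, #3, #5, #6, #8, #10

#1: not dominated (best operating cost).
#2: dominated by #8 (build time 4≤4, daily riders 103≥86, operating cost 50≤50).
#3: not dominated.
#4: dominated by #6 (build time 2≤5, daily riders 77≥74, operating cost 34≤47).
#5: not dominated (best build time).
#6: not dominated.
#7: dominated by #6 (build time 2≤4, daily riders 77≥60, operating cost 34≤42).
#8: not dominated (best daily riders).
#9: dominated by #6 (build time 2≤10, daily riders 77≥50, operating cost 34≤41).
#10: not dominated.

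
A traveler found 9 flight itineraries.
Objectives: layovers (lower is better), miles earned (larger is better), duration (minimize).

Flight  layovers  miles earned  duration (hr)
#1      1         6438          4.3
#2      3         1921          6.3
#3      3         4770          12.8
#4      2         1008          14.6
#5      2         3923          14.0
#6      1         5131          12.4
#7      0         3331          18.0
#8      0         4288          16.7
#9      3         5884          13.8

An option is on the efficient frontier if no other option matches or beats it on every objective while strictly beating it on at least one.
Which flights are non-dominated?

#1: not dominated (best miles earned).
#2: dominated by #1 (layovers 1≤3, miles earned 6438≥1921, duration 4.3≤6.3).
#3: dominated by #1 (layovers 1≤3, miles earned 6438≥4770, duration 4.3≤12.8).
#4: dominated by #1 (layovers 1≤2, miles earned 6438≥1008, duration 4.3≤14.6).
#5: dominated by #1 (layovers 1≤2, miles earned 6438≥3923, duration 4.3≤14.0).
#6: dominated by #1 (layovers 1≤1, miles earned 6438≥5131, duration 4.3≤12.4).
#7: dominated by #8 (layovers 0≤0, miles earned 4288≥3331, duration 16.7≤18.0).
#8: not dominated.
#9: dominated by #1 (layovers 1≤3, miles earned 6438≥5884, duration 4.3≤13.8).

#1, #8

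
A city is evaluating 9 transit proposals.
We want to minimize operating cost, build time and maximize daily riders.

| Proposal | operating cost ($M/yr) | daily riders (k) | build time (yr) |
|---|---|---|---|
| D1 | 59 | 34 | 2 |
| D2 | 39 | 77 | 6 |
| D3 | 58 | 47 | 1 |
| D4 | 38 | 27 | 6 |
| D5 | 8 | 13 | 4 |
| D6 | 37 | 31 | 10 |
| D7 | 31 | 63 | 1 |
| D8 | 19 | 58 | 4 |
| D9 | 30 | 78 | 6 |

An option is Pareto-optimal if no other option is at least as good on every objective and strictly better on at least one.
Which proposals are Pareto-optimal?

D5, D7, D8, D9

D1: dominated by D3 (operating cost 58≤59, daily riders 47≥34, build time 1≤2).
D2: dominated by D9 (operating cost 30≤39, daily riders 78≥77, build time 6≤6).
D3: dominated by D7 (operating cost 31≤58, daily riders 63≥47, build time 1≤1).
D4: dominated by D7 (operating cost 31≤38, daily riders 63≥27, build time 1≤6).
D5: not dominated (best operating cost).
D6: dominated by D7 (operating cost 31≤37, daily riders 63≥31, build time 1≤10).
D7: not dominated.
D8: not dominated.
D9: not dominated (best daily riders).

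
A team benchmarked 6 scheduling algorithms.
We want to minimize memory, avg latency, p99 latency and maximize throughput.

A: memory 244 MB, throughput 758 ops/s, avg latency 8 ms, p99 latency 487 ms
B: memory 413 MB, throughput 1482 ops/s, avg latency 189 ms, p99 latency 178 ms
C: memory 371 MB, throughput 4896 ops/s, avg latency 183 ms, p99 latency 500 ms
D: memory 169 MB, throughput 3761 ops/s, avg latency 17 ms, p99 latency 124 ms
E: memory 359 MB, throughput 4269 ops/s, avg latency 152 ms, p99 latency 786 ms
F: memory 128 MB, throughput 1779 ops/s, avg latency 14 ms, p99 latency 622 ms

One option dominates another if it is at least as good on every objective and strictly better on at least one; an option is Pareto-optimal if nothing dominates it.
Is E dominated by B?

No

B vs E: B is worse on memory (413 vs 359), so it does not dominate E.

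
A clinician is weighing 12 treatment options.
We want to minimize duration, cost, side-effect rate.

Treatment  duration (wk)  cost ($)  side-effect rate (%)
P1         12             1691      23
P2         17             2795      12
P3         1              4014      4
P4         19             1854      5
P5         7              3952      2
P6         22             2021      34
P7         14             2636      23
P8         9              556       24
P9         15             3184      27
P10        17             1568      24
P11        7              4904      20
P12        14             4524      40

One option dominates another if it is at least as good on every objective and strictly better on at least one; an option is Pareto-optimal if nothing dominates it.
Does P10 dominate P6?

P10 vs P6: duration 17≤22, cost 1568≤2021, side-effect rate 24≤34 — P10 is at least as good on every objective with at least one strict improvement.

Yes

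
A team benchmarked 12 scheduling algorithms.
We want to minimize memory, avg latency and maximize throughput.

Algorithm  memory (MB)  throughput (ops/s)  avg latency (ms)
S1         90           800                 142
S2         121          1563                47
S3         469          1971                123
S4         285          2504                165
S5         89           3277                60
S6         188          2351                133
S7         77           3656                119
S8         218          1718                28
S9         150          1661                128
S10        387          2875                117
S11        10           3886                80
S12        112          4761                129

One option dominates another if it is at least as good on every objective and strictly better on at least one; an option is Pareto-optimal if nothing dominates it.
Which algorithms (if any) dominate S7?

S11: memory 10≤77, throughput 3886≥3656, avg latency 80≤119 — dominates S7.
Others (S1, S2, S3, S4, S5, S6, S8, S9, S10, S12) are each worse than S7 on at least one objective.

S11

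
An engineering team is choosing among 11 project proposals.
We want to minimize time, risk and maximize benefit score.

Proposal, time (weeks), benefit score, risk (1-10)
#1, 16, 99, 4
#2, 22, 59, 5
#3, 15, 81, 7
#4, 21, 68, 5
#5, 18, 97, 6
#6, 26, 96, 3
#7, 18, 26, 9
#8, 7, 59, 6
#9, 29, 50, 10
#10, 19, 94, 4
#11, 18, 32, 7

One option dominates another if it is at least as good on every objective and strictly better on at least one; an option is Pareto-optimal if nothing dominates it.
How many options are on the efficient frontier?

#1: not dominated (best benefit score).
#2: dominated by #1 (time 16≤22, benefit score 99≥59, risk 4≤5).
#3: not dominated.
#4: dominated by #1 (time 16≤21, benefit score 99≥68, risk 4≤5).
#5: dominated by #1 (time 16≤18, benefit score 99≥97, risk 4≤6).
#6: not dominated (best risk).
#7: dominated by #1 (time 16≤18, benefit score 99≥26, risk 4≤9).
#8: not dominated (best time).
#9: dominated by #1 (time 16≤29, benefit score 99≥50, risk 4≤10).
#10: dominated by #1 (time 16≤19, benefit score 99≥94, risk 4≤4).
#11: dominated by #1 (time 16≤18, benefit score 99≥32, risk 4≤7).
Pareto-optimal: #1, #3, #6, #8 → 4.

4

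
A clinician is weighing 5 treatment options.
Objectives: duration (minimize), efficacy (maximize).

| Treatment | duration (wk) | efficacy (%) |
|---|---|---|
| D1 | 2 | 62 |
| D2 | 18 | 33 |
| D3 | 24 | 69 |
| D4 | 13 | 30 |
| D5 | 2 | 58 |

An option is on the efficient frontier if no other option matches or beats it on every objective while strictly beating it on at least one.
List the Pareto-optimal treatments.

D1, D3

D1: not dominated.
D2: dominated by D1 (duration 2≤18, efficacy 62≥33).
D3: not dominated (best efficacy).
D4: dominated by D1 (duration 2≤13, efficacy 62≥30).
D5: dominated by D1 (duration 2≤2, efficacy 62≥58).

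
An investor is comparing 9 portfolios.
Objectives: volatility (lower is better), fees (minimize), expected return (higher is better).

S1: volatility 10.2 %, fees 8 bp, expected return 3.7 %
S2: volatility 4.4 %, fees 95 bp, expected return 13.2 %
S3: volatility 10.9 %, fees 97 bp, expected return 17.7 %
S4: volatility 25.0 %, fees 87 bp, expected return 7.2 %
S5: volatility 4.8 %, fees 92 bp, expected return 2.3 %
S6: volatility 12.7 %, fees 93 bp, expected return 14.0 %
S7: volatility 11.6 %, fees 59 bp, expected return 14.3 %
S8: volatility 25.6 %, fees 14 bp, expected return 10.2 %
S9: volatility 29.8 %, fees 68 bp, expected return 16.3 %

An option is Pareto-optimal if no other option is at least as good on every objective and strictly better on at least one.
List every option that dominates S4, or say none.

S7: volatility 11.6≤25.0, fees 59≤87, expected return 14.3≥7.2 — dominates S4.
Others (S1, S2, S3, S5, S6, S8, S9) are each worse than S4 on at least one objective.

S7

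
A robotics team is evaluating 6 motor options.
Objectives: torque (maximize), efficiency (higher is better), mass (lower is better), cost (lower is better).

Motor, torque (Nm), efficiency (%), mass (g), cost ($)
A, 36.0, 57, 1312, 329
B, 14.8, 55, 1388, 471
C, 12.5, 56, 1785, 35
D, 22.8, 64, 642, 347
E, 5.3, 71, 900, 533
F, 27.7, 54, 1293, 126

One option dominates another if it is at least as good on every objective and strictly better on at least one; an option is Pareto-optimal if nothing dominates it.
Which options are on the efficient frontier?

A, C, D, E, F

A: not dominated (best torque).
B: dominated by A (torque 36.0≥14.8, efficiency 57≥55, mass 1312≤1388, cost 329≤471).
C: not dominated (best cost).
D: not dominated (best mass).
E: not dominated (best efficiency).
F: not dominated.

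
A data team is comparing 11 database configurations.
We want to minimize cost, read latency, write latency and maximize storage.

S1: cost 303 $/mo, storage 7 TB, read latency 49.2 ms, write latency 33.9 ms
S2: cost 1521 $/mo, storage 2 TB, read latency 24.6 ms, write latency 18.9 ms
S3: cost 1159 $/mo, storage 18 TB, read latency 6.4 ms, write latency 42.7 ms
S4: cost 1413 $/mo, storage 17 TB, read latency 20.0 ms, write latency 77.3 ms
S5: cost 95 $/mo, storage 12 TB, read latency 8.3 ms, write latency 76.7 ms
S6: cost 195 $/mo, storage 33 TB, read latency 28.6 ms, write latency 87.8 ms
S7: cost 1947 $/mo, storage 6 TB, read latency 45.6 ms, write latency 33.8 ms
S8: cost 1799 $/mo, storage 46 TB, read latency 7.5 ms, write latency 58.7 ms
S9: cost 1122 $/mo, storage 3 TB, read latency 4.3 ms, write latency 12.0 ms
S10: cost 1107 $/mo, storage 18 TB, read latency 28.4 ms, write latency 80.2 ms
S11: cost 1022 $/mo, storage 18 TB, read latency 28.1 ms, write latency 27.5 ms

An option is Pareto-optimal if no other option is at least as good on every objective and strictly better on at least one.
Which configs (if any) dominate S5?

none

S1: worse on cost (303 vs 95).
S2: worse on cost (1521 vs 95).
S3: worse on cost (1159 vs 95).
S4: worse on cost (1413 vs 95).
S6: worse on cost (195 vs 95).
S7: worse on cost (1947 vs 95).
S8: worse on cost (1799 vs 95).
S9: worse on cost (1122 vs 95).
S10: worse on cost (1107 vs 95).
S11: worse on cost (1022 vs 95).
No option dominates S5.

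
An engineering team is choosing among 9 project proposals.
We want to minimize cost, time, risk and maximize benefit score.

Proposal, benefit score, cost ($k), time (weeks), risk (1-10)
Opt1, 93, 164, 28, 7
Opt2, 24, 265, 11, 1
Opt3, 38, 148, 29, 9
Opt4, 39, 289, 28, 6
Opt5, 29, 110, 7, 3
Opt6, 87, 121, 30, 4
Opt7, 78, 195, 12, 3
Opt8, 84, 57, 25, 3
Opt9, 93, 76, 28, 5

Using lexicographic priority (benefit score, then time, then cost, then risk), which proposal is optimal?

First maximize benefit score: best is 93, kept {Opt1, Opt9}.
Then minimize time: best is 28, kept {Opt1, Opt9}.
Then minimize cost: best is 76, kept {Opt9}.

Opt9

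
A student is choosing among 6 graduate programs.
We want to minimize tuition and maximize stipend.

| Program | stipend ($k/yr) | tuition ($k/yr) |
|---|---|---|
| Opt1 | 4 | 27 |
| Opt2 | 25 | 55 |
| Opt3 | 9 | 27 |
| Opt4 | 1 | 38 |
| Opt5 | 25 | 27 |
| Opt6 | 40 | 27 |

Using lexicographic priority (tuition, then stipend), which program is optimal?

Opt6

First minimize tuition: best is 27, kept {Opt1, Opt3, Opt5, Opt6}.
Then maximize stipend: best is 40, kept {Opt6}.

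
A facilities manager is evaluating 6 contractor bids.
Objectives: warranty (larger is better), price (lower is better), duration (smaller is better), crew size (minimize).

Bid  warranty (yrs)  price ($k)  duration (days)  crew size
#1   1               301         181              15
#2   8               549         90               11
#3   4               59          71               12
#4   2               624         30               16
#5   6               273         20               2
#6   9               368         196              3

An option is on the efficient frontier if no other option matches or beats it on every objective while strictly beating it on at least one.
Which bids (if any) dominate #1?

#3: warranty 4≥1, price 59≤301, duration 71≤181, crew size 12≤15 — dominates #1.
#5: warranty 6≥1, price 273≤301, duration 20≤181, crew size 2≤15 — dominates #1.
Others (#2, #4, #6) are each worse than #1 on at least one objective.

#3, #5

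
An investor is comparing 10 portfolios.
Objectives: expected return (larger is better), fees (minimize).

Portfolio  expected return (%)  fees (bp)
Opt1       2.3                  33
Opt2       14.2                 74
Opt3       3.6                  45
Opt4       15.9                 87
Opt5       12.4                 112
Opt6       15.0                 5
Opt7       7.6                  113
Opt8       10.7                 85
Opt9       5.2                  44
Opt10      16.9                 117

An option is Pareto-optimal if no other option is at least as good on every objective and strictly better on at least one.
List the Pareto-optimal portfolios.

Opt1: dominated by Opt6 (expected return 15.0≥2.3, fees 5≤33).
Opt2: dominated by Opt6 (expected return 15.0≥14.2, fees 5≤74).
Opt3: dominated by Opt6 (expected return 15.0≥3.6, fees 5≤45).
Opt4: not dominated.
Opt5: dominated by Opt2 (expected return 14.2≥12.4, fees 74≤112).
Opt6: not dominated (best fees).
Opt7: dominated by Opt2 (expected return 14.2≥7.6, fees 74≤113).
Opt8: dominated by Opt2 (expected return 14.2≥10.7, fees 74≤85).
Opt9: dominated by Opt6 (expected return 15.0≥5.2, fees 5≤44).
Opt10: not dominated (best expected return).

Opt4, Opt6, Opt10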